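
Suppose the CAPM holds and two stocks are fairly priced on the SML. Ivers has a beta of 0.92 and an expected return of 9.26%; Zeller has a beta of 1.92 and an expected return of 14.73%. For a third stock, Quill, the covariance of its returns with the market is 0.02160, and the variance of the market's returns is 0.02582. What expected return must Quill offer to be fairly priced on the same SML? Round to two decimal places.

MRP = (14.73% − 9.26%) / (1.92 − 0.92) = 5.4700%
R_f = 9.26% − 0.92 × 5.4700% = 4.2276%
β_Quill = Cov / Var(R_m) = 0.02160 / 0.02582 = 0.8366
E(R_Quill) = R_f + β × MRP = 4.2276% + 0.8366 × 5.4700% = 8.80%

8.80%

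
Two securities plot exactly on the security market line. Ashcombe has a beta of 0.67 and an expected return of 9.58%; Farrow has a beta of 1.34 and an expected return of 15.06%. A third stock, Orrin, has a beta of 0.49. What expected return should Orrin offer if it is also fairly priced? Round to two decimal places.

8.11%

MRP (SML slope) = (15.06% − 9.58%) / (1.34 − 0.67) = 5.48% / 0.67 = 8.1791%
R_f (intercept) = 9.58% − 0.67 × 8.1791% = 4.1000%
E(R_Orrin) = R_f + β × MRP = 4.1000% + 0.49 × 8.1791% = 8.11%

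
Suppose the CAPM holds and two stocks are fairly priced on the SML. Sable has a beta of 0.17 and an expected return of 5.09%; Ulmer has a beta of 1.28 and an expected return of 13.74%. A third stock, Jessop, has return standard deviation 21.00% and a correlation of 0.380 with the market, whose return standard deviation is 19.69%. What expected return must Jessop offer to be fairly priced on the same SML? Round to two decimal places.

MRP = (13.74% − 5.09%) / (1.28 − 0.17) = 7.7928%
R_f = 5.09% − 0.17 × 7.7928% = 3.7652%
β_Jessop = ρ·σ_i/σ_m = 0.380 × 21.00 / 19.69 = 0.4053
E(R_Jessop) = R_f + β × MRP = 3.7652% + 0.4053 × 7.7928% = 6.92%

6.92%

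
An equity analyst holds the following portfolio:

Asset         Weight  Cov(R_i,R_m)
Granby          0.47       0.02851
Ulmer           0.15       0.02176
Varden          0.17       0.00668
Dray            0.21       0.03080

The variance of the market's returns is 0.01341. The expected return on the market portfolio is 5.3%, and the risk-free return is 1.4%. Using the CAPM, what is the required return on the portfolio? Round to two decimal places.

β_Granby = 0.02851 / 0.01341 = 2.1260
β_Ulmer = 0.02176 / 0.01341 = 1.6227
β_Varden = 0.00668 / 0.01341 = 0.4981
β_Dray = 0.03080 / 0.01341 = 2.2968
β_P = Σ w_i β_i = 0.47×2.1260 + 0.15×1.6227 + 0.17×0.4981 + 0.21×2.2968 = 1.8096
MRP = 5.3% − 1.4% = 3.90%
E(R_P) = R_f + β_P × MRP = 1.4% + 1.8096 × 3.9% = 8.46%

8.46%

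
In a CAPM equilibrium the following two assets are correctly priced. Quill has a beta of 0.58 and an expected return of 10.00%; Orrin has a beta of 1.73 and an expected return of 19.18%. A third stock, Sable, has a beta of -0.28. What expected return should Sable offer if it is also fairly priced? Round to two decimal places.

3.13%

MRP (SML slope) = (19.18% − 10.00%) / (1.73 − 0.58) = 9.18% / 1.15 = 7.9826%
R_f (intercept) = 10.00% − 0.58 × 7.9826% = 5.3701%
E(R_Sable) = R_f + β × MRP = 5.3701% + -0.28 × 7.9826% = 3.13%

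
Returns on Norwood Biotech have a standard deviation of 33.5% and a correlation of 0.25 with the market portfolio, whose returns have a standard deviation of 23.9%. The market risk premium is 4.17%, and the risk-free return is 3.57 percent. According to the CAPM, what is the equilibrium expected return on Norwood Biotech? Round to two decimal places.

5.03%

β = ρ × σ_i / σ_m = 0.25 × 33.5% / 23.9% = 0.3504
E(R) = 3.57% + 0.3504 × 4.17% = 5.03%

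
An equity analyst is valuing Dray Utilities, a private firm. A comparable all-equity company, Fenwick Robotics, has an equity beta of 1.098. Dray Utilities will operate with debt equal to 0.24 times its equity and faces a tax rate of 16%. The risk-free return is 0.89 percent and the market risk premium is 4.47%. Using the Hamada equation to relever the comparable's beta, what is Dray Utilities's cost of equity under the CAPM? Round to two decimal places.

β_L = β_U × [1 + (1 − t)(D/E)] = 1.098 × [1 + (1 − 0.16) × 0.24]
    = 1.098 × [1 + 0.84 × 0.24] = 1.098 × 1.2016 = 1.3194
E(R) = R_f + β_L × MRP = 0.89% + 1.3194 × 4.47% = 6.79%

6.79%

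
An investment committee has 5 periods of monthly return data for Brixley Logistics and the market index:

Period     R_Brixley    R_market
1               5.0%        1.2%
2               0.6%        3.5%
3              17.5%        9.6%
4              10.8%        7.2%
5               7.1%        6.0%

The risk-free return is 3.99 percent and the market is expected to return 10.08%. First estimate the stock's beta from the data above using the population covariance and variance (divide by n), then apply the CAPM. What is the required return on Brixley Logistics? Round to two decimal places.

14.17%

Mean R_i = (5.0 + 0.6 + 17.5 + 10.8 + 7.1) / 5 = 8.2000%
Mean R_m = (1.2 + 3.5 + 9.6 + 7.2 + 6.0) / 5 = 5.5000%
Σ(R_i − R̄_i)(R_m − R̄_m) = 70.9600  ⇒  Cov = 70.9600 / 5 = 14.1920
Σ(R_m − R̄_m)² = 42.4400  ⇒  Var(R_m) = 42.4400 / 5 = 8.4880
β = Cov / Var(R_m) = 14.1920 / 8.4880 = 1.6720
MRP = 10.08% − 3.99% = 6.09%
E(R) = R_f + β × MRP = 3.99% + 1.6720 × 6.09% = 14.17%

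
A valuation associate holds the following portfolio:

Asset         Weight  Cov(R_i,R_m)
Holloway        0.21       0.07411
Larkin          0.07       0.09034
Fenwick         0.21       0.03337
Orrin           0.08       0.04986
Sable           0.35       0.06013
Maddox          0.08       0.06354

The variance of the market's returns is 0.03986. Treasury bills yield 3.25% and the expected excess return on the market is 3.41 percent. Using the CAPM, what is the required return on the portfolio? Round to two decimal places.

β_Holloway = 0.07411 / 0.03986 = 1.8593
β_Larkin = 0.09034 / 0.03986 = 2.2664
β_Fenwick = 0.03337 / 0.03986 = 0.8372
β_Orrin = 0.04986 / 0.03986 = 1.2509
β_Sable = 0.06013 / 0.03986 = 1.5085
β_Maddox = 0.06354 / 0.03986 = 1.5941
β_P = Σ w_i β_i = 0.21×1.8593 + 0.07×2.2664 + 0.21×0.8372 + 0.08×1.2509 + 0.35×1.5085 + 0.08×1.5941 = 1.4805
E(R_P) = R_f + β_P × MRP = 3.25% + 1.4805 × 3.41% = 8.30%

8.30%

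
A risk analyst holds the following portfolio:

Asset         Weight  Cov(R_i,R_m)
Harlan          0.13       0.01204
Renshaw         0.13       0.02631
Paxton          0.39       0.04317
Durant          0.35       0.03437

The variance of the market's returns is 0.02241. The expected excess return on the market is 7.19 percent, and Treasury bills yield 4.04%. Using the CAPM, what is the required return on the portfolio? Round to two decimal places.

14.90%

β_Harlan = 0.01204 / 0.02241 = 0.5373
β_Renshaw = 0.02631 / 0.02241 = 1.1740
β_Paxton = 0.04317 / 0.02241 = 1.9264
β_Durant = 0.03437 / 0.02241 = 1.5337
β_P = Σ w_i β_i = 0.13×0.5373 + 0.13×1.1740 + 0.39×1.9264 + 0.35×1.5337 = 1.5106
E(R_P) = R_f + β_P × MRP = 4.04% + 1.5106 × 7.19% = 14.90%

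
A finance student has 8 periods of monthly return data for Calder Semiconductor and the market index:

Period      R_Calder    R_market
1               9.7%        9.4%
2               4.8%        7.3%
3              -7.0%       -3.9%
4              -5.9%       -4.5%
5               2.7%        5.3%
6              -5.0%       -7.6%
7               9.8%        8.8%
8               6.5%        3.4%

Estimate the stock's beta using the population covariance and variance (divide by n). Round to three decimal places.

Mean R_i = (9.7 + 4.8 − 7.0 − 5.9 + 2.7 − 5.0 + 9.8 + 6.5) / 8 = 1.9500%
Mean R_m = (9.4 + 7.3 − 3.9 − 4.5 + 5.3 − 7.6 + 8.8 + 3.4) / 8 = 2.2750%
Σ(R_i − R̄_i)(R_m − R̄_m) = 305.2300  ⇒  Cov = 305.2300 / 8 = 38.1538
Σ(R_m − R̄_m)² = 310.5550  ⇒  Var(R_m) = 310.5550 / 8 = 38.8194
β = Cov / Var(R_m) = 38.1538 / 38.8194 = 0.9829

0.983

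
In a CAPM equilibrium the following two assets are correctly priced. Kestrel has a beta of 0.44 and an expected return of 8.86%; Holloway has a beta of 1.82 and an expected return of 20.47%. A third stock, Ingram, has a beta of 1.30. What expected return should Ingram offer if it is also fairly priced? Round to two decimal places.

MRP (SML slope) = (20.47% − 8.86%) / (1.82 − 0.44) = 11.61% / 1.38 = 8.4130%
R_f (intercept) = 8.86% − 0.44 × 8.4130% = 5.1583%
E(R_Ingram) = R_f + β × MRP = 5.1583% + 1.30 × 8.4130% = 16.10%

16.10%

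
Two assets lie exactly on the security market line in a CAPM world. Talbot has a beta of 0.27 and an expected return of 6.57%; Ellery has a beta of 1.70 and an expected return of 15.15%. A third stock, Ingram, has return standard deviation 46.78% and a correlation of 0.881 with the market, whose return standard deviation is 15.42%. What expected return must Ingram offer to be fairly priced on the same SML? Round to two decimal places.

20.99%

MRP = (15.15% − 6.57%) / (1.70 − 0.27) = 6.0000%
R_f = 6.57% − 0.27 × 6.0000% = 4.9500%
β_Ingram = ρ·σ_i/σ_m = 0.881 × 46.78 / 15.42 = 2.6727
E(R_Ingram) = R_f + β × MRP = 4.9500% + 2.6727 × 6.0000% = 20.99%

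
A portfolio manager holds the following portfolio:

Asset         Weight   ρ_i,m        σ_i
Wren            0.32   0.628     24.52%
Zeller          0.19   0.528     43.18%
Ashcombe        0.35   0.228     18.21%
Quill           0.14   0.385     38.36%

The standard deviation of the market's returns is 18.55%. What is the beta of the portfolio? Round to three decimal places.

0.689

β_Wren = 0.628 × 24.52% / 18.55% = 0.8301
β_Zeller = 0.528 × 43.18% / 18.55% = 1.2291
β_Ashcombe = 0.228 × 18.21% / 18.55% = 0.2238
β_Quill = 0.385 × 38.36% / 18.55% = 0.7962
β_P = Σ w_i β_i = 0.32×0.8301 + 0.19×1.2291 + 0.35×0.2238 + 0.14×0.7962 = 0.6890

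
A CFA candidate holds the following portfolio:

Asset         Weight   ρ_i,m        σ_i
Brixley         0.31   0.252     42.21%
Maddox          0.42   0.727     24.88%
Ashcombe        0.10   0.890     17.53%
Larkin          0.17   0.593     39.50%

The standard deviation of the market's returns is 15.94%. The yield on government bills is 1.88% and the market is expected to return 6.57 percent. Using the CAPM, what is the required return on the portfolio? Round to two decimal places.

6.72%

β_Brixley = 0.252 × 42.21% / 15.94% = 0.6673
β_Maddox = 0.727 × 24.88% / 15.94% = 1.1347
β_Ashcombe = 0.890 × 17.53% / 15.94% = 0.9788
β_Larkin = 0.593 × 39.50% / 15.94% = 1.4695
β_P = Σ w_i β_i = 0.31×0.6673 + 0.42×1.1347 + 0.10×0.9788 + 0.17×1.4695 = 1.0311
MRP = 6.57% − 1.88% = 4.69%
E(R_P) = R_f + β_P × MRP = 1.88% + 1.0311 × 4.69% = 6.72%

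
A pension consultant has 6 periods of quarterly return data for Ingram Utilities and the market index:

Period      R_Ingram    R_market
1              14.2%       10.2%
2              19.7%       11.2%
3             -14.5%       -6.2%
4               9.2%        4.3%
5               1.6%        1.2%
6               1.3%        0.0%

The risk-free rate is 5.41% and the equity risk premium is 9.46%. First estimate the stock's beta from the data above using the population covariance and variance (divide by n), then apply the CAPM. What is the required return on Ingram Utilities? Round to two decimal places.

22.38%

Mean R_i = (14.2 + 19.7 − 14.5 + 9.2 + 1.6 + 1.3) / 6 = 5.2500%
Mean R_m = (10.2 + 11.2 − 6.2 + 4.3 + 1.2 + 0.0) / 6 = 3.4500%
Σ(R_i − R̄_i)(R_m − R̄_m) = 388.1850  ⇒  Cov = 388.1850 / 6 = 64.6975
Σ(R_m − R̄_m)² = 216.4350  ⇒  Var(R_m) = 216.4350 / 6 = 36.0725
β = Cov / Var(R_m) = 64.6975 / 36.0725 = 1.7935
E(R) = R_f + β × MRP = 5.41% + 1.7935 × 9.46% = 22.38%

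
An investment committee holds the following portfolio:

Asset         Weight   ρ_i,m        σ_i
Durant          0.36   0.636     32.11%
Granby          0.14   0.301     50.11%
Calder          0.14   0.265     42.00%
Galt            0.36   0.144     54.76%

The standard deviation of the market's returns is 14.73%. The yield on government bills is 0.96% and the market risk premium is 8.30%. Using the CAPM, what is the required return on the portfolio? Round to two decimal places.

β_Durant = 0.636 × 32.11% / 14.73% = 1.3864
β_Granby = 0.301 × 50.11% / 14.73% = 1.0240
β_Calder = 0.265 × 42.00% / 14.73% = 0.7556
β_Galt = 0.144 × 54.76% / 14.73% = 0.5353
β_P = Σ w_i β_i = 0.36×1.3864 + 0.14×1.0240 + 0.14×0.7556 + 0.36×0.5353 = 0.9410
E(R_P) = R_f + β_P × MRP = 0.96% + 0.9410 × 8.30% = 8.77%

8.77%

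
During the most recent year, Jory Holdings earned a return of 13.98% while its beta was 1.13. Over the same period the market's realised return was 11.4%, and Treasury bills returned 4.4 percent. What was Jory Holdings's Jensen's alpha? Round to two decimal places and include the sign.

+1.67%

Market excess return = 11.4% − 4.4% = 7.00%
CAPM benchmark = R_f + β(R_m − R_f) = 4.4% + 1.13 × 7.0% = 12.3100%
α = actual − benchmark = 13.98% − 12.3100% = +1.67%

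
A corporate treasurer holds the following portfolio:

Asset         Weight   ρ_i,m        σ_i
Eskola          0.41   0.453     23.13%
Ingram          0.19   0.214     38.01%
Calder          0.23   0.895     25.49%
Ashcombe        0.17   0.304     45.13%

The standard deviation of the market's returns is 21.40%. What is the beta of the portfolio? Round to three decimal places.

β_Eskola = 0.453 × 23.13% / 21.40% = 0.4896
β_Ingram = 0.214 × 38.01% / 21.40% = 0.3801
β_Calder = 0.895 × 25.49% / 21.40% = 1.0661
β_Ashcombe = 0.304 × 45.13% / 21.40% = 0.6411
β_P = Σ w_i β_i = 0.41×0.4896 + 0.19×0.3801 + 0.23×1.0661 + 0.17×0.6411 = 0.6271

0.627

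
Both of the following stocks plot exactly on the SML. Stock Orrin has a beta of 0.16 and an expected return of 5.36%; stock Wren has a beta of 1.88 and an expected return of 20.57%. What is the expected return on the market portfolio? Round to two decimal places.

Both satisfy E(R) = R_f + β·MRP, so the slope of the SML is
MRP = (20.57% − 5.36%) / (1.88 − 0.16) = 15.21% / 1.72 = 8.8430%
R_f = E(R_Orrin) − β_Orrin·MRP = 5.36% − 0.16 × 8.8430% = 3.9451%
E(R_m) = R_f + MRP = 3.9451% + 8.8430% = 12.79%

12.79%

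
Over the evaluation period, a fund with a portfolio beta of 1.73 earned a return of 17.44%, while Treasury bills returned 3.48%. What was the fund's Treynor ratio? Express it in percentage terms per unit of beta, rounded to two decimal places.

8.07%

Treynor = (R_P − R_f) / β_P = (17.44% − 3.48%) / 1.7300 = 13.96% / 1.7300 = 8.07%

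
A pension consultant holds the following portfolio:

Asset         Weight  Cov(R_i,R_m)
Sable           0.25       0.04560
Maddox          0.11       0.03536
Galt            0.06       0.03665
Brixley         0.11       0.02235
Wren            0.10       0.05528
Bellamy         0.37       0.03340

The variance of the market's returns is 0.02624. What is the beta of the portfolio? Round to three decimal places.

β_Sable = 0.04560 / 0.02624 = 1.7378
β_Maddox = 0.03536 / 0.02624 = 1.3476
β_Galt = 0.03665 / 0.02624 = 1.3967
β_Brixley = 0.02235 / 0.02624 = 0.8518
β_Wren = 0.05528 / 0.02624 = 2.1067
β_Bellamy = 0.03340 / 0.02624 = 1.2729
β_P = Σ w_i β_i = 0.25×1.7378 + 0.11×1.3476 + 0.06×1.3967 + 0.11×0.8518 + 0.10×2.1067 + 0.37×1.2729 = 1.4418

1.442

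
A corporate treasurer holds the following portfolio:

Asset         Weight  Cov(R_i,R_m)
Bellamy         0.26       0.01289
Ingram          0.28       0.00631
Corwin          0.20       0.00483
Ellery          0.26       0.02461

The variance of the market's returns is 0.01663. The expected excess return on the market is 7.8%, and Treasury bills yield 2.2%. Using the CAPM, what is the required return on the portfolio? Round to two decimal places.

β_Bellamy = 0.01289 / 0.01663 = 0.7751
β_Ingram = 0.00631 / 0.01663 = 0.3794
β_Corwin = 0.00483 / 0.01663 = 0.2904
β_Ellery = 0.02461 / 0.01663 = 1.4799
β_P = Σ w_i β_i = 0.26×0.7751 + 0.28×0.3794 + 0.20×0.2904 + 0.26×1.4799 = 0.7506
E(R_P) = R_f + β_P × MRP = 2.2% + 0.7506 × 7.8% = 8.05%

8.05%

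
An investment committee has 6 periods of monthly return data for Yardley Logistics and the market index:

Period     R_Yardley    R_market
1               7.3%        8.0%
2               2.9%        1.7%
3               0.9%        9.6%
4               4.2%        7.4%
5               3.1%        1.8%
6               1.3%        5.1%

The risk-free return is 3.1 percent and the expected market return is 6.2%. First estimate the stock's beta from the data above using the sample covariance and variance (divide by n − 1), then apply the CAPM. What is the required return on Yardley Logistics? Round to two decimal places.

Mean R_i = (7.3 + 2.9 + 0.9 + 4.2 + 3.1 + 1.3) / 6 = 3.2833%
Mean R_m = (8.0 + 1.7 + 9.6 + 7.4 + 1.8 + 5.1) / 6 = 5.6000%
Σ(R_i − R̄_i)(R_m − R̄_m) = 4.9400  ⇒  Cov = 4.9400 / 5 = 0.9880
Σ(R_m − R̄_m)² = 54.9000  ⇒  Var(R_m) = 54.9000 / 5 = 10.9800
β = Cov / Var(R_m) = 0.9880 / 10.9800 = 0.0900
MRP = 6.2% − 3.1% = 3.10%
E(R) = R_f + β × MRP = 3.1% + 0.0900 × 3.1% = 3.38%

3.38%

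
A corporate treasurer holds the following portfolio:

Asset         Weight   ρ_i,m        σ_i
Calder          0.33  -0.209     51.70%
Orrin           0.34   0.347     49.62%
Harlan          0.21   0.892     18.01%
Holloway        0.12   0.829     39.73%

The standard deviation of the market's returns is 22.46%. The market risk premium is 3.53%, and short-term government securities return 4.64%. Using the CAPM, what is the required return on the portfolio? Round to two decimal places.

β_Calder = -0.209 × 51.70% / 22.46% = -0.4811
β_Orrin = 0.347 × 49.62% / 22.46% = 0.7666
β_Harlan = 0.892 × 18.01% / 22.46% = 0.7153
β_Holloway = 0.829 × 39.73% / 22.46% = 1.4664
β_P = Σ w_i β_i = 0.33×-0.4811 + 0.34×0.7666 + 0.21×0.7153 + 0.12×1.4664 = 0.4281
E(R_P) = R_f + β_P × MRP = 4.64% + 0.4281 × 3.53% = 6.15%

6.15%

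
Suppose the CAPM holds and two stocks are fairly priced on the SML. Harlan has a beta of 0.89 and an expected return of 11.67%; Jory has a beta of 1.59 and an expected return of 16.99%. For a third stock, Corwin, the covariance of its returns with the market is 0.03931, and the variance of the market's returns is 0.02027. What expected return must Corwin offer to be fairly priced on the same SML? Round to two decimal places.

19.64%

MRP = (16.99% − 11.67%) / (1.59 − 0.89) = 7.6000%
R_f = 11.67% − 0.89 × 7.6000% = 4.9060%
β_Corwin = Cov / Var(R_m) = 0.03931 / 0.02027 = 1.9393
E(R_Corwin) = R_f + β × MRP = 4.9060% + 1.9393 × 7.6000% = 19.64%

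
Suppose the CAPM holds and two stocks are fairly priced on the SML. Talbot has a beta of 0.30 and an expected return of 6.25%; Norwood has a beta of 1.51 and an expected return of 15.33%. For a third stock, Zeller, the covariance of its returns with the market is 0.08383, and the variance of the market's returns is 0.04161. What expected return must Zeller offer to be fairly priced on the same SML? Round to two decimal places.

19.12%

MRP = (15.33% − 6.25%) / (1.51 − 0.30) = 7.5041%
R_f = 6.25% − 0.30 × 7.5041% = 3.9988%
β_Zeller = Cov / Var(R_m) = 0.08383 / 0.04161 = 2.0147
E(R_Zeller) = R_f + β × MRP = 3.9988% + 2.0147 × 7.5041% = 19.12%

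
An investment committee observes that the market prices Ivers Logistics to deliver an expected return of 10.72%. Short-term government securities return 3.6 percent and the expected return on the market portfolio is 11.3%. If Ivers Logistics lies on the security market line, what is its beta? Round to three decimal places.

MRP = 11.3% − 3.6% = 7.70%
β = (E(R) − R_f) / MRP = (10.72% − 3.6%) / 7.7% = 7.12% / 7.7% = 0.925

0.925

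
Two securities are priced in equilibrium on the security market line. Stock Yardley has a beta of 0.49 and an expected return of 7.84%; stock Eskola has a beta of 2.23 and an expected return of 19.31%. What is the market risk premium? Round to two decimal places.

6.59%

Both satisfy E(R) = R_f + β·MRP, so the slope of the SML is
MRP = (19.31% − 7.84%) / (2.23 − 0.49) = 11.47% / 1.74 = 6.5920%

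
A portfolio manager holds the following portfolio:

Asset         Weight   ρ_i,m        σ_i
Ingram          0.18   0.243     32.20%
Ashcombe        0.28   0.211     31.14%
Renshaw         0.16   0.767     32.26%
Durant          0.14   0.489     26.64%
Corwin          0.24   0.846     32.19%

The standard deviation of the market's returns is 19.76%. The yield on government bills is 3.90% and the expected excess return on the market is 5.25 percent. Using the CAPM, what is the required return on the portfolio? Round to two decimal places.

8.04%

β_Ingram = 0.243 × 32.20% / 19.76% = 0.3960
β_Ashcombe = 0.211 × 31.14% / 19.76% = 0.3325
β_Renshaw = 0.767 × 32.26% / 19.76% = 1.2522
β_Durant = 0.489 × 26.64% / 19.76% = 0.6593
β_Corwin = 0.846 × 32.19% / 19.76% = 1.3782
β_P = Σ w_i β_i = 0.18×0.3960 + 0.28×0.3325 + 0.16×1.2522 + 0.14×0.6593 + 0.24×1.3782 = 0.7878
E(R_P) = R_f + β_P × MRP = 3.90% + 0.7878 × 5.25% = 8.04%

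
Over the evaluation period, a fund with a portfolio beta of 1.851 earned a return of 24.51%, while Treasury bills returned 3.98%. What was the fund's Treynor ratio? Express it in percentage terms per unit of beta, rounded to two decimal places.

11.09%

Treynor = (R_P − R_f) / β_P = (24.51% − 3.98%) / 1.8510 = 20.53% / 1.8510 = 11.09%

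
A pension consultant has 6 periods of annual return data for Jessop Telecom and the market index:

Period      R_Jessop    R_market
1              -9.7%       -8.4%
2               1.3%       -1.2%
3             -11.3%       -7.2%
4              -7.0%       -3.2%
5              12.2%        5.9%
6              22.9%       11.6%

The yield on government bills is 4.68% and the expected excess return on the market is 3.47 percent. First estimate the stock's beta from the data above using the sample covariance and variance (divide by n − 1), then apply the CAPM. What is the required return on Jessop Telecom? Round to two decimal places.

Mean R_i = (-9.7 + 1.3 − 11.3 − 7.0 + 12.2 + 22.9) / 6 = 1.4000%
Mean R_m = (-8.4 − 1.2 − 7.2 − 3.2 + 5.9 + 11.6) / 6 = -0.4167%
Σ(R_i − R̄_i)(R_m − R̄_m) = 524.8000  ⇒  Cov = 524.8000 / 5 = 104.9600
Σ(R_m − R̄_m)² = 302.4083  ⇒  Var(R_m) = 302.4083 / 5 = 60.4817
β = Cov / Var(R_m) = 104.9600 / 60.4817 = 1.7354
E(R) = R_f + β × MRP = 4.68% + 1.7354 × 3.47% = 10.70%

10.70%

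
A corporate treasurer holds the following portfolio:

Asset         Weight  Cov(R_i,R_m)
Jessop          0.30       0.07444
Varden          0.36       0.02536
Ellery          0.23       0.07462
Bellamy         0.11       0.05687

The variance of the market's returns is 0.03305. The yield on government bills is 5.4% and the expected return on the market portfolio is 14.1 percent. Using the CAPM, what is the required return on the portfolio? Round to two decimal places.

19.85%

β_Jessop = 0.07444 / 0.03305 = 2.2523
β_Varden = 0.02536 / 0.03305 = 0.7673
β_Ellery = 0.07462 / 0.03305 = 2.2578
β_Bellamy = 0.05687 / 0.03305 = 1.7207
β_P = Σ w_i β_i = 0.30×2.2523 + 0.36×0.7673 + 0.23×2.2578 + 0.11×1.7207 = 1.6605
MRP = 14.1% − 5.4% = 8.70%
E(R_P) = R_f + β_P × MRP = 5.4% + 1.6605 × 8.7% = 19.85%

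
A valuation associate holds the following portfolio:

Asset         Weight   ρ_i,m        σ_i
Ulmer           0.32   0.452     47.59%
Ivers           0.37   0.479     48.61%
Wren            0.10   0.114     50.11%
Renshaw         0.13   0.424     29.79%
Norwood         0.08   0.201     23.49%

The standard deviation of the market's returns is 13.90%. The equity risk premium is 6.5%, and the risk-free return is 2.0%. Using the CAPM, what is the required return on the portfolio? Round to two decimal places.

β_Ulmer = 0.452 × 47.59% / 13.90% = 1.5475
β_Ivers = 0.479 × 48.61% / 13.90% = 1.6751
β_Wren = 0.114 × 50.11% / 13.90% = 0.4110
β_Renshaw = 0.424 × 29.79% / 13.90% = 0.9087
β_Norwood = 0.201 × 23.49% / 13.90% = 0.3397
β_P = Σ w_i β_i = 0.32×1.5475 + 0.37×1.6751 + 0.10×0.4110 + 0.13×0.9087 + 0.08×0.3397 = 1.3014
E(R_P) = R_f + β_P × MRP = 2.0% + 1.3014 × 6.5% = 10.46%

10.46%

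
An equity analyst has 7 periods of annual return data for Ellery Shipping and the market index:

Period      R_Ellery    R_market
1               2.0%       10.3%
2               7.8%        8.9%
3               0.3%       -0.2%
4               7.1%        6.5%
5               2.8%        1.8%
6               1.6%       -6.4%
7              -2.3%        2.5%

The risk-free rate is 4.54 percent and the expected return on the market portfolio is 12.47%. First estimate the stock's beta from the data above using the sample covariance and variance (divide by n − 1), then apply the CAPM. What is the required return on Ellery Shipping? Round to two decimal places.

6.95%

Mean R_i = (2.0 + 7.8 + 0.3 + 7.1 + 2.8 + 1.6 − 2.3) / 7 = 2.7571%
Mean R_m = (10.3 + 8.9 − 0.2 + 6.5 + 1.8 − 6.4 + 2.5) / 7 = 3.3429%
Σ(R_i − R̄_i)(R_m − R̄_m) = 60.6429  ⇒  Cov = 60.6429 / 6 = 10.1072
Σ(R_m − R̄_m)² = 199.8171  ⇒  Var(R_m) = 199.8171 / 6 = 33.3029
β = Cov / Var(R_m) = 10.1072 / 33.3029 = 0.3035
MRP = 12.47% − 4.54% = 7.93%
E(R) = R_f + β × MRP = 4.54% + 0.3035 × 7.93% = 6.95%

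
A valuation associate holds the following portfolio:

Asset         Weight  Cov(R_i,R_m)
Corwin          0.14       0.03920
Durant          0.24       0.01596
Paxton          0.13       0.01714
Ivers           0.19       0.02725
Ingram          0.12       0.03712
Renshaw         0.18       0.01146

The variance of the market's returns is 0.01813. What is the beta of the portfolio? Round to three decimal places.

β_Corwin = 0.03920 / 0.01813 = 2.1622
β_Durant = 0.01596 / 0.01813 = 0.8803
β_Paxton = 0.01714 / 0.01813 = 0.9454
β_Ivers = 0.02725 / 0.01813 = 1.5030
β_Ingram = 0.03712 / 0.01813 = 2.0474
β_Renshaw = 0.01146 / 0.01813 = 0.6321
β_P = Σ w_i β_i = 0.14×2.1622 + 0.24×0.8803 + 0.13×0.9454 + 0.19×1.5030 + 0.12×2.0474 + 0.18×0.6321 = 1.2819

1.282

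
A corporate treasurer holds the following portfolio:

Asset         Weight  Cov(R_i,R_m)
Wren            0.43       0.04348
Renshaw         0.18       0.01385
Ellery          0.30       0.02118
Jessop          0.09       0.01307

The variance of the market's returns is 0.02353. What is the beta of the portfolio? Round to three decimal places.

1.221

β_Wren = 0.04348 / 0.02353 = 1.8479
β_Renshaw = 0.01385 / 0.02353 = 0.5886
β_Ellery = 0.02118 / 0.02353 = 0.9001
β_Jessop = 0.01307 / 0.02353 = 0.5555
β_P = Σ w_i β_i = 0.43×1.8479 + 0.18×0.5886 + 0.30×0.9001 + 0.09×0.5555 = 1.2206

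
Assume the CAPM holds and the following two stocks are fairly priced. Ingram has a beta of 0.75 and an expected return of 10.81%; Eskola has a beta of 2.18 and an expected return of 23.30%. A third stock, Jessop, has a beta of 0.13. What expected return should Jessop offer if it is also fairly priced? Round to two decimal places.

5.39%

MRP (SML slope) = (23.30% − 10.81%) / (2.18 − 0.75) = 12.49% / 1.43 = 8.7343%
R_f (intercept) = 10.81% − 0.75 × 8.7343% = 4.2593%
E(R_Jessop) = R_f + β × MRP = 4.2593% + 0.13 × 8.7343% = 5.39%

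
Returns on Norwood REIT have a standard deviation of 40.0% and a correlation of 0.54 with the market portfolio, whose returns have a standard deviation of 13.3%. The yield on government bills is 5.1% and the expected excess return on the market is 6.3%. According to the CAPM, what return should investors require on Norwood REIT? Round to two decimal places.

β = ρ × σ_i / σ_m = 0.54 × 40.0% / 13.3% = 1.6241
E(R) = 5.1% + 1.6241 × 6.3% = 15.33%

15.33%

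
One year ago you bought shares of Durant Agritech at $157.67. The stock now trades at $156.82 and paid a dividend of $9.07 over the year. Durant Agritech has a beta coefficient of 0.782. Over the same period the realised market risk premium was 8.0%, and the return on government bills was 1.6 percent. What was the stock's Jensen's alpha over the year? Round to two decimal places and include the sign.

-2.64%

Realised HPR = (P1 + D1 − P0) / P0 = (156.82 + 9.07 − 157.67) / 157.67 = 8.22 / 157.67 = 5.2134%
CAPM required = R_f + β·MRP = 1.6% + 0.782 × 8.0% = 7.8560%
α = realised − required = 5.2134% − 7.8560% = -2.64%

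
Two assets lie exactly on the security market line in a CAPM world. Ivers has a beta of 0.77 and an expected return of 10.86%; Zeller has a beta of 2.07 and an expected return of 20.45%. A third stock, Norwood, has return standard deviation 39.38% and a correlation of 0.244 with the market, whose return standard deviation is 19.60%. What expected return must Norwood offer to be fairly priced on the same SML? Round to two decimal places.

MRP = (20.45% − 10.86%) / (2.07 − 0.77) = 7.3769%
R_f = 10.86% − 0.77 × 7.3769% = 5.1798%
β_Norwood = ρ·σ_i/σ_m = 0.244 × 39.38 / 19.60 = 0.4902
E(R_Norwood) = R_f + β × MRP = 5.1798% + 0.4902 × 7.3769% = 8.80%

8.80%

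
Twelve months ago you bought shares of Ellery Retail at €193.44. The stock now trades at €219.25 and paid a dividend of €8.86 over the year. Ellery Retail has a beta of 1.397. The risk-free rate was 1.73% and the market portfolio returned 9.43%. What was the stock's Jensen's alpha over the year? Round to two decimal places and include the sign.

Realised HPR = (P1 + D1 − P0) / P0 = (219.25 + 8.86 − 193.44) / 193.44 = 34.67 / 193.44 = 17.9229%
MRP = 9.43% − 1.73% = 7.70%
CAPM required = R_f + β·MRP = 1.73% + 1.397 × 7.70% = 12.48690%
α = realised − required = 17.9229% − 12.48690% = +5.44%

+5.44%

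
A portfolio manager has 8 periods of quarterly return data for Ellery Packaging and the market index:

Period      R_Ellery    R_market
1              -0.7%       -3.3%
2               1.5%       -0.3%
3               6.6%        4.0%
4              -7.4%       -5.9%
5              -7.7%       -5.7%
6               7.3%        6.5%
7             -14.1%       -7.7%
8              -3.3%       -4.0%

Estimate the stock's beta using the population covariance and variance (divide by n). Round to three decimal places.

Mean R_i = (-0.7 + 1.5 + 6.6 − 7.4 − 7.7 + 7.3 − 14.1 − 3.3) / 8 = -2.2250%
Mean R_m = (-3.3 − 0.3 + 4.0 − 5.9 − 5.7 + 6.5 − 7.7 − 4.0) / 8 = -2.0500%
Σ(R_i − R̄_i)(R_m − R̄_m) = 248.5400  ⇒  Cov = 248.5400 / 8 = 31.0675
Σ(R_m − R̄_m)² = 178.2000  ⇒  Var(R_m) = 178.2000 / 8 = 22.2750
β = Cov / Var(R_m) = 31.0675 / 22.2750 = 1.3947

1.395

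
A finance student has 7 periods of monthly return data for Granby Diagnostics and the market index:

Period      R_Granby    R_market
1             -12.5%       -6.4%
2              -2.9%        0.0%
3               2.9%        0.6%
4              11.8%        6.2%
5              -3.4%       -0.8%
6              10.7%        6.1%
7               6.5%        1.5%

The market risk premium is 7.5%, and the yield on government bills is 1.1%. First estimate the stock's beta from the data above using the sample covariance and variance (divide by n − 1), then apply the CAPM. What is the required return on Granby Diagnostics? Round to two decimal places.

Mean R_i = (-12.5 − 2.9 + 2.9 + 11.8 − 3.4 + 10.7 + 6.5) / 7 = 1.8714%
Mean R_m = (-6.4 + 0.0 + 0.6 + 6.2 − 0.8 + 6.1 + 1.5) / 7 = 1.0286%
Σ(R_i − R̄_i)(R_m − R̄_m) = 219.1657  ⇒  Cov = 219.1657 / 6 = 36.5276
Σ(R_m − R̄_m)² = 112.4543  ⇒  Var(R_m) = 112.4543 / 6 = 18.7424
β = Cov / Var(R_m) = 36.5276 / 18.7424 = 1.9489
E(R) = R_f + β × MRP = 1.1% + 1.9489 × 7.5% = 15.72%

15.72%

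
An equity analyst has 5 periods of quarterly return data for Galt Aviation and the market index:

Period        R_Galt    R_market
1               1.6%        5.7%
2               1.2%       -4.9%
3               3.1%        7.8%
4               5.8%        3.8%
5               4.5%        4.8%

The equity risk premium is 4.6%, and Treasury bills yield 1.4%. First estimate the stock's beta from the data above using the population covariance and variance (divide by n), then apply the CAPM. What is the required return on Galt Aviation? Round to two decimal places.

2.14%

Mean R_i = (1.6 + 1.2 + 3.1 + 5.8 + 4.5) / 5 = 3.2400%
Mean R_m = (5.7 − 4.9 + 7.8 + 3.8 + 4.8) / 5 = 3.4400%
Σ(R_i − R̄_i)(R_m − R̄_m) = 15.3320  ⇒  Cov = 15.3320 / 5 = 3.0664
Σ(R_m − R̄_m)² = 95.6520  ⇒  Var(R_m) = 95.6520 / 5 = 19.1304
β = Cov / Var(R_m) = 3.0664 / 19.1304 = 0.1603
E(R) = R_f + β × MRP = 1.4% + 0.1603 × 4.6% = 2.14%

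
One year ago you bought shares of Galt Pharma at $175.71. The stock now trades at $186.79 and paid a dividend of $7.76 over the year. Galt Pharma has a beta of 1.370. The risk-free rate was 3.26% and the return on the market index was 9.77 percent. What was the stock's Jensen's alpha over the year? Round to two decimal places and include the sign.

Realised HPR = (P1 + D1 − P0) / P0 = (186.79 + 7.76 − 175.71) / 175.71 = 18.84 / 175.71 = 10.7222%
MRP = 9.77% − 3.26% = 6.51%
CAPM required = R_f + β·MRP = 3.26% + 1.370 × 6.51% = 12.17870%
α = realised − required = 10.7222% − 12.17870% = -1.46%

-1.46%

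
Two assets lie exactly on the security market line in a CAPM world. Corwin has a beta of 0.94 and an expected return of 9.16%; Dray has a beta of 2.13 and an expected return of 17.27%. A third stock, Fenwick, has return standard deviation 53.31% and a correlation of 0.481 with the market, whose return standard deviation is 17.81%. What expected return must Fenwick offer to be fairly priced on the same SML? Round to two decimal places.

MRP = (17.27% − 9.16%) / (2.13 − 0.94) = 6.8151%
R_f = 9.16% − 0.94 × 6.8151% = 2.7538%
β_Fenwick = ρ·σ_i/σ_m = 0.481 × 53.31 / 17.81 = 1.4398
E(R_Fenwick) = R_f + β × MRP = 2.7538% + 1.4398 × 6.8151% = 12.57%

12.57%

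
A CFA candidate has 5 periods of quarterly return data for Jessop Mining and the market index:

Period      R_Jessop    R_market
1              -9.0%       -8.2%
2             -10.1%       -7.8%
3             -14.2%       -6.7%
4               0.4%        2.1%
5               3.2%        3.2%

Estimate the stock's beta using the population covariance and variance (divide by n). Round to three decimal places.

1.223

Mean R_i = (-9.0 − 10.1 − 14.2 + 0.4 + 3.2) / 5 = -5.9400%
Mean R_m = (-8.2 − 7.8 − 6.7 + 2.1 + 3.2) / 5 = -3.4800%
Σ(R_i − R̄_i)(R_m − R̄_m) = 155.4440  ⇒  Cov = 155.4440 / 5 = 31.0888
Σ(R_m − R̄_m)² = 127.0680  ⇒  Var(R_m) = 127.0680 / 5 = 25.4136
β = Cov / Var(R_m) = 31.0888 / 25.4136 = 1.2233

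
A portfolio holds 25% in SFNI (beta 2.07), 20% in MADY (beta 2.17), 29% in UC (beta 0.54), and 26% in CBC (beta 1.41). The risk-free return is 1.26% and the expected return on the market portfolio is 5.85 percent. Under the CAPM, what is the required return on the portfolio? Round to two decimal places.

β_P = Σ w_i β_i = 0.25×2.07 + 0.20×2.17 + 0.29×0.54 + 0.26×1.41 = 1.4747
MRP = 5.85% − 1.26% = 4.59%
E(R_P) = R_f + β_P × MRP = 1.26% + 1.4747 × 4.59% = 8.03%

8.03%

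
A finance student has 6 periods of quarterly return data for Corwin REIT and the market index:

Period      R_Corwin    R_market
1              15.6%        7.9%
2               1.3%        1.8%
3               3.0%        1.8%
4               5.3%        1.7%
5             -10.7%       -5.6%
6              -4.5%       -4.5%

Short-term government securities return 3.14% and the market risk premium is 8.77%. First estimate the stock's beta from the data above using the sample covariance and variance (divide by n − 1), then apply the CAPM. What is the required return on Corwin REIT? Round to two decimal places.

Mean R_i = (15.6 + 1.3 + 3.0 + 5.3 − 10.7 − 4.5) / 6 = 1.6667%
Mean R_m = (7.9 + 1.8 + 1.8 + 1.7 − 5.6 − 4.5) / 6 = 0.5167%
Σ(R_i − R̄_i)(R_m − R̄_m) = 214.9933  ⇒  Cov = 214.9933 / 5 = 42.9987
Σ(R_m − R̄_m)² = 121.7883  ⇒  Var(R_m) = 121.7883 / 5 = 24.3577
β = Cov / Var(R_m) = 42.9987 / 24.3577 = 1.7653
E(R) = R_f + β × MRP = 3.14% + 1.7653 × 8.77% = 18.62%

18.62%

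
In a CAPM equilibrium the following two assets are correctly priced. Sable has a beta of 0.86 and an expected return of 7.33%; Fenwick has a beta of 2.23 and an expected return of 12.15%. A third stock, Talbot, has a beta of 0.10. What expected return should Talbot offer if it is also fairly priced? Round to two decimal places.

4.66%

MRP (SML slope) = (12.15% − 7.33%) / (2.23 − 0.86) = 4.82% / 1.37 = 3.5182%
R_f (intercept) = 7.33% − 0.86 × 3.5182% = 4.3043%
E(R_Talbot) = R_f + β × MRP = 4.3043% + 0.10 × 3.5182% = 4.66%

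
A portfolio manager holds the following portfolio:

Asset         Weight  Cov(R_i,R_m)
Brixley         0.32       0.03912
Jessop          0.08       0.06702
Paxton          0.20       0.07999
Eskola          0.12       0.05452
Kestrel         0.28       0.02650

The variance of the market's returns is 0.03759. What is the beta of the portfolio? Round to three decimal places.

β_Brixley = 0.03912 / 0.03759 = 1.0407
β_Jessop = 0.06702 / 0.03759 = 1.7829
β_Paxton = 0.07999 / 0.03759 = 2.1280
β_Eskola = 0.05452 / 0.03759 = 1.4504
β_Kestrel = 0.02650 / 0.03759 = 0.7050
β_P = Σ w_i β_i = 0.32×1.0407 + 0.08×1.7829 + 0.20×2.1280 + 0.12×1.4504 + 0.28×0.7050 = 1.2727

1.273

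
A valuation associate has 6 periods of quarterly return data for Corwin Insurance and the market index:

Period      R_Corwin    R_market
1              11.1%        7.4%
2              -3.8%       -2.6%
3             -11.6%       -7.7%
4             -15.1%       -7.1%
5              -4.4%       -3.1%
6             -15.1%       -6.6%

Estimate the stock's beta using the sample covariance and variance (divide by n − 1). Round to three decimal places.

Mean R_i = (11.1 − 3.8 − 11.6 − 15.1 − 4.4 − 15.1) / 6 = -6.4833%
Mean R_m = (7.4 − 2.6 − 7.7 − 7.1 − 3.1 − 6.6) / 6 = -3.2833%
Σ(R_i − R̄_i)(R_m − R̄_m) = 274.1283  ⇒  Cov = 274.1283 / 5 = 54.8257
Σ(R_m − R̄_m)² = 159.7083  ⇒  Var(R_m) = 159.7083 / 5 = 31.9417
β = Cov / Var(R_m) = 54.8257 / 31.9417 = 1.7164

1.716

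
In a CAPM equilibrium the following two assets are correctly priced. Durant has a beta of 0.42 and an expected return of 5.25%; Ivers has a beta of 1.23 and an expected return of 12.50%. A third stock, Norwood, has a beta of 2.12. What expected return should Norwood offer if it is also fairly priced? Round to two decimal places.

20.47%

MRP (SML slope) = (12.50% − 5.25%) / (1.23 − 0.42) = 7.25% / 0.81 = 8.9506%
R_f (intercept) = 5.25% − 0.42 × 8.9506% = 1.4907%
E(R_Norwood) = R_f + β × MRP = 1.4907% + 2.12 × 8.9506% = 20.47%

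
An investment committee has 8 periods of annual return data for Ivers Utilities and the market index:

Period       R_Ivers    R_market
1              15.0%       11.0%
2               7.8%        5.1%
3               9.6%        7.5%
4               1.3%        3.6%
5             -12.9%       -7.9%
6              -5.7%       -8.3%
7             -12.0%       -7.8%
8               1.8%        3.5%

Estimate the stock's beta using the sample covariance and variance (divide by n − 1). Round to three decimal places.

Mean R_i = (15.0 + 7.8 + 9.6 + 1.3 − 12.9 − 5.7 − 12.0 + 1.8) / 8 = 0.6125%
Mean R_m = (11.0 + 5.1 + 7.5 + 3.6 − 7.9 − 8.3 − 7.8 + 3.5) / 8 = 0.8375%
Σ(R_i − R̄_i)(R_m − R̄_m) = 526.4763  ⇒  Cov = 526.4763 / 7 = 75.2109
Σ(R_m − R̄_m)² = 414.9988  ⇒  Var(R_m) = 414.9988 / 7 = 59.2855
β = Cov / Var(R_m) = 75.2109 / 59.2855 = 1.2686

1.269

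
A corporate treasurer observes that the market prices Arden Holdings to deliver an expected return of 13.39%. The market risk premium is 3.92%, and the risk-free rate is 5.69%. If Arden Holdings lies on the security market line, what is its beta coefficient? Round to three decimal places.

1.964

β = (E(R) − R_f) / MRP = (13.39% − 5.69%) / 3.92% = 7.70% / 3.92% = 1.964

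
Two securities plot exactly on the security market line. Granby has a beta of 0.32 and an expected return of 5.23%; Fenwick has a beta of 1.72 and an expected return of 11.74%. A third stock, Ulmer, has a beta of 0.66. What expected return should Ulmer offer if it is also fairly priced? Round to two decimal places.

6.81%

MRP (SML slope) = (11.74% − 5.23%) / (1.72 − 0.32) = 6.51% / 1.40 = 4.6500%
R_f (intercept) = 5.23% − 0.32 × 4.6500% = 3.7420%
E(R_Ulmer) = R_f + β × MRP = 3.7420% + 0.66 × 4.6500% = 6.81%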